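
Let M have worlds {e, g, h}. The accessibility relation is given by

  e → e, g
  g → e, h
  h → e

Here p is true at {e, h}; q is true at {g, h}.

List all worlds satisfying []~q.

e: successors {e, g}; ~q there: e:T, g:F. ✗
g: successors {e, h}; ~q there: e:T, h:F. ✗
h: successors {e}; ~q there: e:T. ✓

{h}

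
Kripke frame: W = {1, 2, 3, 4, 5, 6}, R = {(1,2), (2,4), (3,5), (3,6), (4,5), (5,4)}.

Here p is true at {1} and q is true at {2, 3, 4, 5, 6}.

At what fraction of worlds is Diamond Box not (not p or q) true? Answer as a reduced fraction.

1: successors {2}; Box not (not p or q) there: 2:F. ✗
2: successors {4}; Box not (not p or q) there: 4:F. ✗
3: successors {5, 6}; Box not (not p or q) there: 5:F, 6:T. ✓
4: successors {5}; Box not (not p or q) there: 5:F. ✗
5: successors {4}; Box not (not p or q) there: 4:F. ✗
6: no successors, so Diamond Box not (not p or q) fails. ✗
That's 1 of 6 worlds, so 1/6.

1/6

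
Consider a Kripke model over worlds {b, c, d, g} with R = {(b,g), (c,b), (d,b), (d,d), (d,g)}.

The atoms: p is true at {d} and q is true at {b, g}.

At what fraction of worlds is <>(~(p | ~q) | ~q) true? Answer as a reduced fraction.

b: successors {g}; ~(p | ~q) | ~q there: g:T. ✓
c: successors {b}; ~(p | ~q) | ~q there: b:T. ✓
d: successors {b, d, g}; ~(p | ~q) | ~q there: b:T, d:T, g:T. ✓
g: no successors, so <>(~(p | ~q) | ~q) fails. ✗
That's 3 of 4 worlds, so 3/4.

3/4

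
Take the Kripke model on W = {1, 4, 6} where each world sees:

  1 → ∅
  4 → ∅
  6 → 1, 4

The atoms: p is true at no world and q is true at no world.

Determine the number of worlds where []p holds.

1: no successors, so []p holds vacuously. ✓
4: no successors, so []p holds vacuously. ✓
6: successors {1, 4}; p there: 1:F, 4:F. ✗
Satisfying worlds: {1, 4}.

2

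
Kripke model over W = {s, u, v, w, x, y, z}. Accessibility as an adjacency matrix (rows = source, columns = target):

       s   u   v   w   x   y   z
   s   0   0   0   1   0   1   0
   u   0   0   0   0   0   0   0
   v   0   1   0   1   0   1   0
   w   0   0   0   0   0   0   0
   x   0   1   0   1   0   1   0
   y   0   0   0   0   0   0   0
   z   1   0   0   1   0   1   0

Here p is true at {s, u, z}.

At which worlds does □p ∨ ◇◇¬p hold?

s: □p is F, ◇◇¬p is F. ✗
u: □p is T, ◇◇¬p is F. ✓
v: □p is F, ◇◇¬p is F. ✗
w: □p is T, ◇◇¬p is F. ✓
x: □p is F, ◇◇¬p is F. ✗
y: □p is T, ◇◇¬p is F. ✓
z: □p is F, ◇◇¬p is T. ✓

{u, w, y, z}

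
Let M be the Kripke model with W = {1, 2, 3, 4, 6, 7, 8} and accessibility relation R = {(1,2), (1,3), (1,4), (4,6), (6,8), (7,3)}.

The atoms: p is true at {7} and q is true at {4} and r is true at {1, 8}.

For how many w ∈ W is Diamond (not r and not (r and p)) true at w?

1: successors {2, 3, 4}; not r and not (r and p) there: 2:T, 3:T, 4:T. ✓
2: no successors, so Diamond (not r and not (r and p)) fails. ✗
3: no successors, so Diamond (not r and not (r and p)) fails. ✗
4: successors {6}; not r and not (r and p) there: 6:T. ✓
6: successors {8}; not r and not (r and p) there: 8:F. ✗
7: successors {3}; not r and not (r and p) there: 3:T. ✓
8: no successors, so Diamond (not r and not (r and p)) fails. ✗
Satisfying worlds: {1, 4, 7}.

3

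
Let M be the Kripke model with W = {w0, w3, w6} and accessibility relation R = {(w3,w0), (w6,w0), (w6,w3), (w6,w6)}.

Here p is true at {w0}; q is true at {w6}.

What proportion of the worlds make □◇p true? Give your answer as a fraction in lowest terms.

1/3

w0: no successors, so □◇p holds vacuously. ✓
w3: successors {w0}; ◇p there: w0:F. ✗
w6: successors {w0, w3, w6}; ◇p there: w0:F, w3:T, w6:T. ✗
That's 1 of 3 worlds, so 1/3.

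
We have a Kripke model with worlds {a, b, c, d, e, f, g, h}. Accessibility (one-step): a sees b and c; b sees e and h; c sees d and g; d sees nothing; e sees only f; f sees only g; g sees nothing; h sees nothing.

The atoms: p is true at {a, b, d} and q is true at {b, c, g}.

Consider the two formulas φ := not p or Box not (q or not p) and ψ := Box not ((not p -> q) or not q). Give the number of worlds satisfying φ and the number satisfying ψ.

For not p or Box not (q or not p):
a: not p is F, Box not (q or not p) is F. ✗
b: not p is F, Box not (q or not p) is F. ✗
c: not p is T, Box not (q or not p) is F. ✓
d: not p is F, Box not (q or not p) is T. ✓
e: not p is T, Box not (q or not p) is F. ✓
f: not p is T, Box not (q or not p) is F. ✓
g: not p is T, Box not (q or not p) is T. ✓
h: not p is T, Box not (q or not p) is T. ✓
— 6 worlds.
For Box not ((not p -> q) or not q):
a: successors {b, c}; not ((not p -> q) or not q) there: b:F, c:F. ✗
b: successors {e, h}; not ((not p -> q) or not q) there: e:F, h:F. ✗
c: successors {d, g}; not ((not p -> q) or not q) there: d:F, g:F. ✗
d: no successors, so Box not ((not p -> q) or not q) holds vacuously. ✓
e: successors {f}; not ((not p -> q) or not q) there: f:F. ✗
f: successors {g}; not ((not p -> q) or not q) there: g:F. ✗
g: no successors, so Box not ((not p -> q) or not q) holds vacuously. ✓
h: no successors, so Box not ((not p -> q) or not q) holds vacuously. ✓
— 3 worlds.

6 and 3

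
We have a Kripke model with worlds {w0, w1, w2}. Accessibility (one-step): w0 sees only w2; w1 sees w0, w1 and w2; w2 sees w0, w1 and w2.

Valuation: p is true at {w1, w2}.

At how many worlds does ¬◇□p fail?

w0: ◇□p is F. ✓
w1: ◇□p is T. ✗
w2: ◇□p is T. ✗
Satisfying worlds: {w0}.
So ¬◇□p fails at the other 2 worlds.

2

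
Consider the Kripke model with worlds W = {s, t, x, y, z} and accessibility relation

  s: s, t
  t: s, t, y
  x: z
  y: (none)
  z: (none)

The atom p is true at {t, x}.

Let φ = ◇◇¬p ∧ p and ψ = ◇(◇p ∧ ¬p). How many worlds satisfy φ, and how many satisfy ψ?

1 and 2

For ◇◇¬p ∧ p:
s: ◇◇¬p is T, p is F. ✗
t: ◇◇¬p is T, p is T. ✓
x: ◇◇¬p is F, p is T. ✗
y: ◇◇¬p is F, p is F. ✗
z: ◇◇¬p is F, p is F. ✗
— 1 world.
For ◇(◇p ∧ ¬p):
s: successors {s, t}; ◇p ∧ ¬p there: s:T, t:F. ✓
t: successors {s, t, y}; ◇p ∧ ¬p there: s:T, t:F, y:F. ✓
x: successors {z}; ◇p ∧ ¬p there: z:F. ✗
y: no successors, so ◇(◇p ∧ ¬p) fails. ✗
z: no successors, so ◇(◇p ∧ ¬p) fails. ✗
— 2 worlds.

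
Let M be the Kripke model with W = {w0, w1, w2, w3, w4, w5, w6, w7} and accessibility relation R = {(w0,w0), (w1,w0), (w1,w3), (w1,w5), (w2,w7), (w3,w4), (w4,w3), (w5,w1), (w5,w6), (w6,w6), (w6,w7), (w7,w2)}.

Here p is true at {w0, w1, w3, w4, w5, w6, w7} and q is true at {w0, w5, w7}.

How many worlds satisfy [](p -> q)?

3

w0: successors {w0}; p -> q there: w0:T. ✓
w1: successors {w0, w3, w5}; p -> q there: w0:T, w3:F, w5:T. ✗
w2: successors {w7}; p -> q there: w7:T. ✓
w3: successors {w4}; p -> q there: w4:F. ✗
w4: successors {w3}; p -> q there: w3:F. ✗
w5: successors {w1, w6}; p -> q there: w1:F, w6:F. ✗
w6: successors {w6, w7}; p -> q there: w6:F, w7:T. ✗
w7: successors {w2}; p -> q there: w2:T. ✓
Satisfying worlds: {w0, w2, w7}.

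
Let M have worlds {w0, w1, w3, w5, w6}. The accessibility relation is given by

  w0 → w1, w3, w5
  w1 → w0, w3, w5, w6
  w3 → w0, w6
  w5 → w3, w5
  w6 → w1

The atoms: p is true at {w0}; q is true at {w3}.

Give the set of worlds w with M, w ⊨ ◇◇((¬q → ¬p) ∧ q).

w0: successors {w1, w3, w5}; ◇((¬q → ¬p) ∧ q) there: w1:T, w3:F, w5:T. ✓
w1: successors {w0, w3, w5, w6}; ◇((¬q → ¬p) ∧ q) there: w0:T, w3:F, w5:T, w6:F. ✓
w3: successors {w0, w6}; ◇((¬q → ¬p) ∧ q) there: w0:T, w6:F. ✓
w5: successors {w3, w5}; ◇((¬q → ¬p) ∧ q) there: w3:F, w5:T. ✓
w6: successors {w1}; ◇((¬q → ¬p) ∧ q) there: w1:T. ✓

{w0, w1, w3, w5, w6}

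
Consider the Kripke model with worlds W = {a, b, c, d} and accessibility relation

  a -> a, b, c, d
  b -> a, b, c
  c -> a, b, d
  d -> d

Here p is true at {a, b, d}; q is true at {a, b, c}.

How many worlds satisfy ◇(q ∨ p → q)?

a: successors {a, b, c, d}; q ∨ p → q there: a:T, b:T, c:T, d:F. ✓
b: successors {a, b, c}; q ∨ p → q there: a:T, b:T, c:T. ✓
c: successors {a, b, d}; q ∨ p → q there: a:T, b:T, d:F. ✓
d: successors {d}; q ∨ p → q there: d:F. ✗
Satisfying worlds: {a, b, c}.

3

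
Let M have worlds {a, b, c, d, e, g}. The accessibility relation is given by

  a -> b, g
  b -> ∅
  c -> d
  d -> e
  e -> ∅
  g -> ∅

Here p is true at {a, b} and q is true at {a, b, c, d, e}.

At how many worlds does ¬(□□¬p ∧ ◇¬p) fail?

a: □□¬p ∧ ◇¬p is T. ✗
b: □□¬p ∧ ◇¬p is F. ✓
c: □□¬p ∧ ◇¬p is T. ✗
d: □□¬p ∧ ◇¬p is T. ✗
e: □□¬p ∧ ◇¬p is F. ✓
g: □□¬p ∧ ◇¬p is F. ✓
Satisfying worlds: {b, e, g}.
So ¬(□□¬p ∧ ◇¬p) fails at the other 3 worlds.

3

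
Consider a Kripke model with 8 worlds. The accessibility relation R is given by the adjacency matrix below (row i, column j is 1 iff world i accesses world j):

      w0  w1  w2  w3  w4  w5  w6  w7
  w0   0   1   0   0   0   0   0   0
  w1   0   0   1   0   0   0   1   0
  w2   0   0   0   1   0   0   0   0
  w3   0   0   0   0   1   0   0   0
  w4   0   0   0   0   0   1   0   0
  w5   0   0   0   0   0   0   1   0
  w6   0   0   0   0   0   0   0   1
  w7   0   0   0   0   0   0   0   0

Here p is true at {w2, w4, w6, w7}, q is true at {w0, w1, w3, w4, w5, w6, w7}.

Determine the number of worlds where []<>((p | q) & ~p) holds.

w0: successors {w1}; <>((p | q) & ~p) there: w1:F. ✗
w1: successors {w2, w6}; <>((p | q) & ~p) there: w2:T, w6:F. ✗
w2: successors {w3}; <>((p | q) & ~p) there: w3:F. ✗
w3: successors {w4}; <>((p | q) & ~p) there: w4:T. ✓
w4: successors {w5}; <>((p | q) & ~p) there: w5:F. ✗
w5: successors {w6}; <>((p | q) & ~p) there: w6:F. ✗
w6: successors {w7}; <>((p | q) & ~p) there: w7:F. ✗
w7: no successors, so []<>((p | q) & ~p) holds vacuously. ✓
Satisfying worlds: {w3, w7}.

2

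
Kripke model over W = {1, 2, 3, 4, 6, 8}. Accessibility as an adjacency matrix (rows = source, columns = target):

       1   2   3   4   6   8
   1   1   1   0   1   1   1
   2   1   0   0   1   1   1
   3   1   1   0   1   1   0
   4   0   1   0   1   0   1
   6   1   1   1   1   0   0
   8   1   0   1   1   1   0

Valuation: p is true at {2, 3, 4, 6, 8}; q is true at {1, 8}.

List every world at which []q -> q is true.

1: []q is F, q is T. ✓
2: []q is F, q is F. ✓
3: []q is F, q is F. ✓
4: []q is F, q is F. ✓
6: []q is F, q is F. ✓
8: []q is F, q is T. ✓

{1, 2, 3, 4, 6, 8}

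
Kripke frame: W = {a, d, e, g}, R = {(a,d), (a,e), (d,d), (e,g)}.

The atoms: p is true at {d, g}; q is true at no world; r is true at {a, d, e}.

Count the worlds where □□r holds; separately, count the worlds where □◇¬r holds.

For □□r:
a: successors {d, e}; □r there: d:T, e:F. ✗
d: successors {d}; □r there: d:T. ✓
e: successors {g}; □r there: g:T. ✓
g: no successors, so □□r holds vacuously. ✓
— 3 worlds.
For □◇¬r:
a: successors {d, e}; ◇¬r there: d:F, e:T. ✗
d: successors {d}; ◇¬r there: d:F. ✗
e: successors {g}; ◇¬r there: g:F. ✗
g: no successors, so □◇¬r holds vacuously. ✓
— 1 world.

3 and 1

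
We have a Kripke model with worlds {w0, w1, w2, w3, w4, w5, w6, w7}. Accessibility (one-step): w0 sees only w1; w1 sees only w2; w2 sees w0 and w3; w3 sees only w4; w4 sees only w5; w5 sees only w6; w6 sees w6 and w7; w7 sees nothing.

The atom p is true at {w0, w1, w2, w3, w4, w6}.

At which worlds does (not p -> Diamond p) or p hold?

{w0, w1, w2, w3, w4, w5, w6}

w0: not p -> Diamond p is T, p is T. ✓
w1: not p -> Diamond p is T, p is T. ✓
w2: not p -> Diamond p is T, p is T. ✓
w3: not p -> Diamond p is T, p is T. ✓
w4: not p -> Diamond p is T, p is T. ✓
w5: not p -> Diamond p is T, p is F. ✓
w6: not p -> Diamond p is T, p is T. ✓
w7: not p -> Diamond p is F, p is F. ✗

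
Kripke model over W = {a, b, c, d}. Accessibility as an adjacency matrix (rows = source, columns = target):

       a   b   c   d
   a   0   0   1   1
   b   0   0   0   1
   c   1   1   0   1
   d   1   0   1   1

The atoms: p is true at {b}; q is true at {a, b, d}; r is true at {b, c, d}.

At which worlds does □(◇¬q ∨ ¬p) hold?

{a, b, d}

a: successors {c, d}; ◇¬q ∨ ¬p there: c:T, d:T. ✓
b: successors {d}; ◇¬q ∨ ¬p there: d:T. ✓
c: successors {a, b, d}; ◇¬q ∨ ¬p there: a:T, b:F, d:T. ✗
d: successors {a, c, d}; ◇¬q ∨ ¬p there: a:T, c:T, d:T. ✓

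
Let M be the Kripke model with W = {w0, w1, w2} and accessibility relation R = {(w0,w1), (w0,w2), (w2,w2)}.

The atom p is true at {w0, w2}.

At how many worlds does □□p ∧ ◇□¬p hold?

w0: □□p is T, ◇□¬p is T. ✓
w1: □□p is T, ◇□¬p is F. ✗
w2: □□p is T, ◇□¬p is F. ✗
Satisfying worlds: {w0}.

1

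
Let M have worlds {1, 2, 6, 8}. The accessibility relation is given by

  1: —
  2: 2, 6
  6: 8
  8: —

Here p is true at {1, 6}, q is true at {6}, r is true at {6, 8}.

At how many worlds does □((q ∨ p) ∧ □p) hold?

2

1: no successors, so □((q ∨ p) ∧ □p) holds vacuously. ✓
2: successors {2, 6}; (q ∨ p) ∧ □p there: 2:F, 6:F. ✗
6: successors {8}; (q ∨ p) ∧ □p there: 8:F. ✗
8: no successors, so □((q ∨ p) ∧ □p) holds vacuously. ✓
Satisfying worlds: {1, 8}.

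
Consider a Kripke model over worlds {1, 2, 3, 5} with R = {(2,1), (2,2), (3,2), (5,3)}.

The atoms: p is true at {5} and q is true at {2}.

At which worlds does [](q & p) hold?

{1}

1: no successors, so [](q & p) holds vacuously. ✓
2: successors {1, 2}; q & p there: 1:F, 2:F. ✗
3: successors {2}; q & p there: 2:F. ✗
5: successors {3}; q & p there: 3:F. ✗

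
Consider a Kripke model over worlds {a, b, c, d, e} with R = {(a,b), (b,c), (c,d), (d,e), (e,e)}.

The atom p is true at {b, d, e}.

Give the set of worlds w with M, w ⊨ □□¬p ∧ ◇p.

{a}

a: □□¬p is T, ◇p is T. ✓
b: □□¬p is F, ◇p is F. ✗
c: □□¬p is F, ◇p is T. ✗
d: □□¬p is F, ◇p is T. ✗
e: □□¬p is F, ◇p is T. ✗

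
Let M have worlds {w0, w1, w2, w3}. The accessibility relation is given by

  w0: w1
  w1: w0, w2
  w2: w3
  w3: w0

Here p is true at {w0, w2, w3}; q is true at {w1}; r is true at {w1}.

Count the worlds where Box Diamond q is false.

3

w0: successors {w1}; Diamond q there: w1:F. ✗
w1: successors {w0, w2}; Diamond q there: w0:T, w2:F. ✗
w2: successors {w3}; Diamond q there: w3:F. ✗
w3: successors {w0}; Diamond q there: w0:T. ✓
Satisfying worlds: {w3}.
So Box Diamond q fails at the other 3 worlds.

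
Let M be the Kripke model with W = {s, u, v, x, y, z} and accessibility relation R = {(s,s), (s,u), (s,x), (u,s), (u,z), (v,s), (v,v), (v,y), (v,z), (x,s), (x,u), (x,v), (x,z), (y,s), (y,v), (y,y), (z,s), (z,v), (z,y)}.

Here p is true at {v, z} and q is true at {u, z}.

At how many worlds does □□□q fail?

s: successors {s, u, x}; □□q there: s:F, u:F, x:F. ✗
u: successors {s, z}; □□q there: s:F, z:F. ✗
v: successors {s, v, y, z}; □□q there: s:F, v:F, y:F, z:F. ✗
x: successors {s, u, v, z}; □□q there: s:F, u:F, v:F, z:F. ✗
y: successors {s, v, y}; □□q there: s:F, v:F, y:F. ✗
z: successors {s, v, y}; □□q there: s:F, v:F, y:F. ✗
Satisfying worlds: ∅.
So □□□q fails at the other 6 worlds.

6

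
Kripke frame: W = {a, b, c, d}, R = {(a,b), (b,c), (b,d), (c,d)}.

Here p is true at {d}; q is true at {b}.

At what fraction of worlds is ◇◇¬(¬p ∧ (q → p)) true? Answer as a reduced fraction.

1/2

a: successors {b}; ◇¬(¬p ∧ (q → p)) there: b:T. ✓
b: successors {c, d}; ◇¬(¬p ∧ (q → p)) there: c:T, d:F. ✓
c: successors {d}; ◇¬(¬p ∧ (q → p)) there: d:F. ✗
d: no successors, so ◇◇¬(¬p ∧ (q → p)) fails. ✗
That's 2 of 4 worlds, so 2/4 = 1/2.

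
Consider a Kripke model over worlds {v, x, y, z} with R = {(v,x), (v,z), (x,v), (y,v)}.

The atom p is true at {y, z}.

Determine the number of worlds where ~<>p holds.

v: <>p is T. ✗
x: <>p is F. ✓
y: <>p is F. ✓
z: <>p is F. ✓
Satisfying worlds: {x, y, z}.

3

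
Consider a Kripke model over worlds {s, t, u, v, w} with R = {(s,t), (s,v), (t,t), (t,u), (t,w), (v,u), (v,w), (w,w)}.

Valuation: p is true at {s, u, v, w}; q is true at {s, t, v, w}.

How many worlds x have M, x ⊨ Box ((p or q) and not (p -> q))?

s: successors {t, v}; (p or q) and not (p -> q) there: t:F, v:F. ✗
t: successors {t, u, w}; (p or q) and not (p -> q) there: t:F, u:T, w:F. ✗
u: no successors, so Box ((p or q) and not (p -> q)) holds vacuously. ✓
v: successors {u, w}; (p or q) and not (p -> q) there: u:T, w:F. ✗
w: successors {w}; (p or q) and not (p -> q) there: w:F. ✗
Satisfying worlds: {u}.

1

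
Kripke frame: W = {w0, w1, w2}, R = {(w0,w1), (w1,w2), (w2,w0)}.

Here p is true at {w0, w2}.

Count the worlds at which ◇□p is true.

w0: successors {w1}; □p there: w1:T. ✓
w1: successors {w2}; □p there: w2:T. ✓
w2: successors {w0}; □p there: w0:F. ✗
Satisfying worlds: {w0, w1}.

2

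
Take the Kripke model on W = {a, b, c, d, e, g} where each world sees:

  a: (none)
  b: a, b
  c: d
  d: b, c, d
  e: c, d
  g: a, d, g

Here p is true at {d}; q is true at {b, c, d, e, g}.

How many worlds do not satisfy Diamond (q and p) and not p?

a: Diamond (q and p) is F, not p is T. ✗
b: Diamond (q and p) is F, not p is T. ✗
c: Diamond (q and p) is T, not p is T. ✓
d: Diamond (q and p) is T, not p is F. ✗
e: Diamond (q and p) is T, not p is T. ✓
g: Diamond (q and p) is T, not p is T. ✓
Satisfying worlds: {c, e, g}.
So Diamond (q and p) and not p fails at the other 3 worlds.

3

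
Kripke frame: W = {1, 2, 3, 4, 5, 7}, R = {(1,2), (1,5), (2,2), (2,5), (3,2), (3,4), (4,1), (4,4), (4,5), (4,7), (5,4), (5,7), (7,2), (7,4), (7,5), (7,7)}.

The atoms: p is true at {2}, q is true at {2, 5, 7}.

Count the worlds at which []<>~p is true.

6

1: successors {2, 5}; <>~p there: 2:T, 5:T. ✓
2: successors {2, 5}; <>~p there: 2:T, 5:T. ✓
3: successors {2, 4}; <>~p there: 2:T, 4:T. ✓
4: successors {1, 4, 5, 7}; <>~p there: 1:T, 4:T, 5:T, 7:T. ✓
5: successors {4, 7}; <>~p there: 4:T, 7:T. ✓
7: successors {2, 4, 5, 7}; <>~p there: 2:T, 4:T, 5:T, 7:T. ✓
Satisfying worlds: {1, 2, 3, 4, 5, 7}.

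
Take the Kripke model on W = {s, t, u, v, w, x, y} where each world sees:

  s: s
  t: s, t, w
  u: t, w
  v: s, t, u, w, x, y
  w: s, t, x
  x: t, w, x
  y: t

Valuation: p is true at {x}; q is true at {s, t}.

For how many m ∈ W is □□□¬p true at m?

1

s: successors {s}; □□¬p there: s:T. ✓
t: successors {s, t, w}; □□¬p there: s:T, t:F, w:F. ✗
u: successors {t, w}; □□¬p there: t:F, w:F. ✗
v: successors {s, t, u, w, x, y}; □□¬p there: s:T, t:F, u:F, w:F, x:F, y:T. ✗
w: successors {s, t, x}; □□¬p there: s:T, t:F, x:F. ✗
x: successors {t, w, x}; □□¬p there: t:F, w:F, x:F. ✗
y: successors {t}; □□¬p there: t:F. ✗
Satisfying worlds: {s}.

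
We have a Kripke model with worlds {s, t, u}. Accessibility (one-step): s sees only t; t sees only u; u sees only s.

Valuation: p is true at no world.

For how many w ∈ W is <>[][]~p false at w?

s: successors {t}; [][]~p there: t:T. ✓
t: successors {u}; [][]~p there: u:T. ✓
u: successors {s}; [][]~p there: s:T. ✓
Satisfying worlds: {s, t, u}.
So <>[][]~p fails at the other 0 worlds.

0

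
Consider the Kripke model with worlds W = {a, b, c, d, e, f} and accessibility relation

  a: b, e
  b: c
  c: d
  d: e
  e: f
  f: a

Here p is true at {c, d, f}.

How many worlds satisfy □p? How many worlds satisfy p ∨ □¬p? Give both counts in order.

For □p:
a: successors {b, e}; p there: b:F, e:F. ✗
b: successors {c}; p there: c:T. ✓
c: successors {d}; p there: d:T. ✓
d: successors {e}; p there: e:F. ✗
e: successors {f}; p there: f:T. ✓
f: successors {a}; p there: a:F. ✗
— 3 worlds.
For p ∨ □¬p:
a: p is F, □¬p is T. ✓
b: p is F, □¬p is F. ✗
c: p is T, □¬p is F. ✓
d: p is T, □¬p is T. ✓
e: p is F, □¬p is F. ✗
f: p is T, □¬p is T. ✓
— 4 worlds.

3 and 4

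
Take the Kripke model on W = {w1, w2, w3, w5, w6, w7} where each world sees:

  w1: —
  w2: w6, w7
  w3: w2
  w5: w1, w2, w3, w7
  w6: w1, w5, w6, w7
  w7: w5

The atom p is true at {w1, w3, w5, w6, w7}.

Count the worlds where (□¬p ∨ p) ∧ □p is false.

w1: □¬p ∨ p is T, □p is T. ✓
w2: □¬p ∨ p is F, □p is T. ✗
w3: □¬p ∨ p is T, □p is F. ✗
w5: □¬p ∨ p is T, □p is F. ✗
w6: □¬p ∨ p is T, □p is T. ✓
w7: □¬p ∨ p is T, □p is T. ✓
Satisfying worlds: {w1, w6, w7}.
So (□¬p ∨ p) ∧ □p fails at the other 3 worlds.

3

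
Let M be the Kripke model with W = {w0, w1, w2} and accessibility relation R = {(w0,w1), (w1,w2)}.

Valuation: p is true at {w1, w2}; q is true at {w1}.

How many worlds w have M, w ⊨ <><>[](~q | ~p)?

w0: successors {w1}; <>[](~q | ~p) there: w1:T. ✓
w1: successors {w2}; <>[](~q | ~p) there: w2:F. ✗
w2: no successors, so <><>[](~q | ~p) fails. ✗
Satisfying worlds: {w0}.

1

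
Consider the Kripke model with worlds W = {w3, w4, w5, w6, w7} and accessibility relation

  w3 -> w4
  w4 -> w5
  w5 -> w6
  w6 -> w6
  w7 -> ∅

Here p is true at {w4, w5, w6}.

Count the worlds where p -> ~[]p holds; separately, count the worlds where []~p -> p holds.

For p -> ~[]p:
w3: p is F, ~[]p is F. ✓
w4: p is T, ~[]p is F. ✗
w5: p is T, ~[]p is F. ✗
w6: p is T, ~[]p is F. ✗
w7: p is F, ~[]p is F. ✓
— 2 worlds.
For []~p -> p:
w3: []~p is F, p is F. ✓
w4: []~p is F, p is T. ✓
w5: []~p is F, p is T. ✓
w6: []~p is F, p is T. ✓
w7: []~p is T, p is F. ✗
— 4 worlds.

2 and 4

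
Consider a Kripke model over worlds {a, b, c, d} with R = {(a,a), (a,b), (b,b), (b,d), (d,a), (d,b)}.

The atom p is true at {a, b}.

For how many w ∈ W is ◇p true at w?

3

a: successors {a, b}; p there: a:T, b:T. ✓
b: successors {b, d}; p there: b:T, d:F. ✓
c: no successors, so ◇p fails. ✗
d: successors {a, b}; p there: a:T, b:T. ✓
Satisfying worlds: {a, b, d}.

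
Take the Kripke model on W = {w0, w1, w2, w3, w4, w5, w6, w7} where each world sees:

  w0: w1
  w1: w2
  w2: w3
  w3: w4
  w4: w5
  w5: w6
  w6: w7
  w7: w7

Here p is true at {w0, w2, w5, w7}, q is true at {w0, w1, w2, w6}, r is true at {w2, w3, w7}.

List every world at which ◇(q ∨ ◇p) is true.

{w0, w1, w3, w5, w6, w7}

w0: successors {w1}; q ∨ ◇p there: w1:T. ✓
w1: successors {w2}; q ∨ ◇p there: w2:T. ✓
w2: successors {w3}; q ∨ ◇p there: w3:F. ✗
w3: successors {w4}; q ∨ ◇p there: w4:T. ✓
w4: successors {w5}; q ∨ ◇p there: w5:F. ✗
w5: successors {w6}; q ∨ ◇p there: w6:T. ✓
w6: successors {w7}; q ∨ ◇p there: w7:T. ✓
w7: successors {w7}; q ∨ ◇p there: w7:T. ✓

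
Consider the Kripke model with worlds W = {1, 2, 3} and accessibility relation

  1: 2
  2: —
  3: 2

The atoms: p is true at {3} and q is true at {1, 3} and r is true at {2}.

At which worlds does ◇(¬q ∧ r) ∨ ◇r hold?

1: ◇(¬q ∧ r) is T, ◇r is T. ✓
2: ◇(¬q ∧ r) is F, ◇r is F. ✗
3: ◇(¬q ∧ r) is T, ◇r is T. ✓

{1, 3}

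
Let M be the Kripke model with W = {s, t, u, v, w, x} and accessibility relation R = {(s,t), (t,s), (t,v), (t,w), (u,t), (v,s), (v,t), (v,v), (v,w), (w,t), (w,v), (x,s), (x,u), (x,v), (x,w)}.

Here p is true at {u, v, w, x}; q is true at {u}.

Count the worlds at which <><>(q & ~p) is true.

s: successors {t}; <>(q & ~p) there: t:F. ✗
t: successors {s, v, w}; <>(q & ~p) there: s:F, v:F, w:F. ✗
u: successors {t}; <>(q & ~p) there: t:F. ✗
v: successors {s, t, v, w}; <>(q & ~p) there: s:F, t:F, v:F, w:F. ✗
w: successors {t, v}; <>(q & ~p) there: t:F, v:F. ✗
x: successors {s, u, v, w}; <>(q & ~p) there: s:F, u:F, v:F, w:F. ✗
Satisfying worlds: ∅.

0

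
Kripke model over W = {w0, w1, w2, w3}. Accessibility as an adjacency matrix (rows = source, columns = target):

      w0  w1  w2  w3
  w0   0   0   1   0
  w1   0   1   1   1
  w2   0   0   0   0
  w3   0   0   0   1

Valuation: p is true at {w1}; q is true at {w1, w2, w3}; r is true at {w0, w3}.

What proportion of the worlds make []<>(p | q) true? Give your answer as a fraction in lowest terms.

1/2

w0: successors {w2}; <>(p | q) there: w2:F. ✗
w1: successors {w1, w2, w3}; <>(p | q) there: w1:T, w2:F, w3:T. ✗
w2: no successors, so []<>(p | q) holds vacuously. ✓
w3: successors {w3}; <>(p | q) there: w3:T. ✓
That's 2 of 4 worlds, so 2/4 = 1/2.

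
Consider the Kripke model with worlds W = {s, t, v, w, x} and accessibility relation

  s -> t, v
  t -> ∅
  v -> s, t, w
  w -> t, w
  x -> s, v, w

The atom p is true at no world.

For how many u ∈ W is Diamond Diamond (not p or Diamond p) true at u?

4

s: successors {t, v}; Diamond (not p or Diamond p) there: t:F, v:T. ✓
t: no successors, so Diamond Diamond (not p or Diamond p) fails. ✗
v: successors {s, t, w}; Diamond (not p or Diamond p) there: s:T, t:F, w:T. ✓
w: successors {t, w}; Diamond (not p or Diamond p) there: t:F, w:T. ✓
x: successors {s, v, w}; Diamond (not p or Diamond p) there: s:T, v:T, w:T. ✓
Satisfying worlds: {s, v, w, x}.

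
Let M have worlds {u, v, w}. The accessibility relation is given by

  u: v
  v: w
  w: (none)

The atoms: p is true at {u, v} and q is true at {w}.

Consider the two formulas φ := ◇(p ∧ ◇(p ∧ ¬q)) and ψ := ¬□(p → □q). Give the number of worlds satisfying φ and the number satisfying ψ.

0 and 0

For ◇(p ∧ ◇(p ∧ ¬q)):
u: successors {v}; p ∧ ◇(p ∧ ¬q) there: v:F. ✗
v: successors {w}; p ∧ ◇(p ∧ ¬q) there: w:F. ✗
w: no successors, so ◇(p ∧ ◇(p ∧ ¬q)) fails. ✗
— 0 worlds.
For ¬□(p → □q):
u: □(p → □q) is T. ✗
v: □(p → □q) is T. ✗
w: □(p → □q) is T. ✗
— 0 worlds.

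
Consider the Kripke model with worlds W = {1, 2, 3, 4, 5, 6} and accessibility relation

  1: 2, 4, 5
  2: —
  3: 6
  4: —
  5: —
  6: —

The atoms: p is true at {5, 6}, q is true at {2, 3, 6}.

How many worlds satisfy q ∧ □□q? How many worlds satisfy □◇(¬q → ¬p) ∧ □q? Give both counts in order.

For q ∧ □□q:
1: q is F, □□q is T. ✗
2: q is T, □□q is T. ✓
3: q is T, □□q is T. ✓
4: q is F, □□q is T. ✗
5: q is F, □□q is T. ✗
6: q is T, □□q is T. ✓
— 3 worlds.
For □◇(¬q → ¬p) ∧ □q:
1: □◇(¬q → ¬p) is F, □q is F. ✗
2: □◇(¬q → ¬p) is T, □q is T. ✓
3: □◇(¬q → ¬p) is F, □q is T. ✗
4: □◇(¬q → ¬p) is T, □q is T. ✓
5: □◇(¬q → ¬p) is T, □q is T. ✓
6: □◇(¬q → ¬p) is T, □q is T. ✓
— 4 worlds.

3 and 4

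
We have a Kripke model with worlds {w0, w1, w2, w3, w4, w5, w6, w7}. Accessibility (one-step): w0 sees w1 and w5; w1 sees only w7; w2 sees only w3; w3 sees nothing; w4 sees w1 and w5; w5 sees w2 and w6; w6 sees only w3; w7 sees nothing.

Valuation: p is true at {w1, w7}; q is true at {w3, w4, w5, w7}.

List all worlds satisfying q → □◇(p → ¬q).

{w0, w1, w2, w3, w5, w6, w7}

w0: q is F, □◇(p → ¬q) is F. ✓
w1: q is F, □◇(p → ¬q) is F. ✓
w2: q is F, □◇(p → ¬q) is F. ✓
w3: q is T, □◇(p → ¬q) is T. ✓
w4: q is T, □◇(p → ¬q) is F. ✗
w5: q is T, □◇(p → ¬q) is T. ✓
w6: q is F, □◇(p → ¬q) is F. ✓
w7: q is T, □◇(p → ¬q) is T. ✓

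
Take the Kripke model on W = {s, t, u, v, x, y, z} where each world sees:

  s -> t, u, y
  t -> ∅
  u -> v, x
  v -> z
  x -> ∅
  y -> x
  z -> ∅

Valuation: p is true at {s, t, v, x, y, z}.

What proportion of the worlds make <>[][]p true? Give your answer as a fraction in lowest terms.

4/7

s: successors {t, u, y}; [][]p there: t:T, u:T, y:T. ✓
t: no successors, so <>[][]p fails. ✗
u: successors {v, x}; [][]p there: v:T, x:T. ✓
v: successors {z}; [][]p there: z:T. ✓
x: no successors, so <>[][]p fails. ✗
y: successors {x}; [][]p there: x:T. ✓
z: no successors, so <>[][]p fails. ✗
That's 4 of 7 worlds, so 4/7.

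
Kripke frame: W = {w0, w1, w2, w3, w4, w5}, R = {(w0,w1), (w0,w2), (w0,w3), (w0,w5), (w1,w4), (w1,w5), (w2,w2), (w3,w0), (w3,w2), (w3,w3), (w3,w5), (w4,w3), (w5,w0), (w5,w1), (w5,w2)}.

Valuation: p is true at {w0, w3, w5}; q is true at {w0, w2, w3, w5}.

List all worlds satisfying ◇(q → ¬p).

{w0, w1, w2, w3, w5}

w0: successors {w1, w2, w3, w5}; q → ¬p there: w1:T, w2:T, w3:F, w5:F. ✓
w1: successors {w4, w5}; q → ¬p there: w4:T, w5:F. ✓
w2: successors {w2}; q → ¬p there: w2:T. ✓
w3: successors {w0, w2, w3, w5}; q → ¬p there: w0:F, w2:T, w3:F, w5:F. ✓
w4: successors {w3}; q → ¬p there: w3:F. ✗
w5: successors {w0, w1, w2}; q → ¬p there: w0:F, w1:T, w2:T. ✓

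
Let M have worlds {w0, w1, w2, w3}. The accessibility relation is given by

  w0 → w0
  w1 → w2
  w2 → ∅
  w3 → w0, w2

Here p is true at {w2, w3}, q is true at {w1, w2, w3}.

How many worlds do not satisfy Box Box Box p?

2

w0: successors {w0}; Box Box p there: w0:F. ✗
w1: successors {w2}; Box Box p there: w2:T. ✓
w2: no successors, so Box Box Box p holds vacuously. ✓
w3: successors {w0, w2}; Box Box p there: w0:F, w2:T. ✗
Satisfying worlds: {w1, w2}.
So Box Box Box p fails at the other 2 worlds.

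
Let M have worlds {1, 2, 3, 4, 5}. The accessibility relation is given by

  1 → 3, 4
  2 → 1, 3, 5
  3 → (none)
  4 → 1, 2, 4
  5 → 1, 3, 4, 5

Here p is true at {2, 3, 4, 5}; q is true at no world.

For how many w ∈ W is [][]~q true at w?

5

1: successors {3, 4}; []~q there: 3:T, 4:T. ✓
2: successors {1, 3, 5}; []~q there: 1:T, 3:T, 5:T. ✓
3: no successors, so [][]~q holds vacuously. ✓
4: successors {1, 2, 4}; []~q there: 1:T, 2:T, 4:T. ✓
5: successors {1, 3, 4, 5}; []~q there: 1:T, 3:T, 4:T, 5:T. ✓
Satisfying worlds: {1, 2, 3, 4, 5}.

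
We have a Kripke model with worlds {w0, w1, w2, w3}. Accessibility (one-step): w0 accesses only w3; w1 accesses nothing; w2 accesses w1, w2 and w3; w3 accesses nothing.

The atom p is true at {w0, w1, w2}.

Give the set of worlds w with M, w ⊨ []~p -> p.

w0: []~p is T, p is T. ✓
w1: []~p is T, p is T. ✓
w2: []~p is F, p is T. ✓
w3: []~p is T, p is F. ✗

{w0, w1, w2}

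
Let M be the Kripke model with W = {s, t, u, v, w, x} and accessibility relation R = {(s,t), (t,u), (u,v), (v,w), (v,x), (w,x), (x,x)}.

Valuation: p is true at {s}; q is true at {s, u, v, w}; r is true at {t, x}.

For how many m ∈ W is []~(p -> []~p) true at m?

0

s: successors {t}; ~(p -> []~p) there: t:F. ✗
t: successors {u}; ~(p -> []~p) there: u:F. ✗
u: successors {v}; ~(p -> []~p) there: v:F. ✗
v: successors {w, x}; ~(p -> []~p) there: w:F, x:F. ✗
w: successors {x}; ~(p -> []~p) there: x:F. ✗
x: successors {x}; ~(p -> []~p) there: x:F. ✗
Satisfying worlds: ∅.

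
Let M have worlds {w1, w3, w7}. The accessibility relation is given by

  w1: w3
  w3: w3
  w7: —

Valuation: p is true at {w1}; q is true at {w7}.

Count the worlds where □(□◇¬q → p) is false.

2

w1: successors {w3}; □◇¬q → p there: w3:F. ✗
w3: successors {w3}; □◇¬q → p there: w3:F. ✗
w7: no successors, so □(□◇¬q → p) holds vacuously. ✓
Satisfying worlds: {w7}.
So □(□◇¬q → p) fails at the other 2 worlds.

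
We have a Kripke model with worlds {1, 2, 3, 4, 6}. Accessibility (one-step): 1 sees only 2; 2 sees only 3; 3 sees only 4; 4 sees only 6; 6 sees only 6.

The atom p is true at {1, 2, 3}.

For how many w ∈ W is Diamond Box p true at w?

1: successors {2}; Box p there: 2:T. ✓
2: successors {3}; Box p there: 3:F. ✗
3: successors {4}; Box p there: 4:F. ✗
4: successors {6}; Box p there: 6:F. ✗
6: successors {6}; Box p there: 6:F. ✗
Satisfying worlds: {1}.

1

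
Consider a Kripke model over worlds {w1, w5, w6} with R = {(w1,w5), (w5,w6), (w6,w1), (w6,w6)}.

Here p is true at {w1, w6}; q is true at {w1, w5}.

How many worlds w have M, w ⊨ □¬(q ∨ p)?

0

w1: successors {w5}; ¬(q ∨ p) there: w5:F. ✗
w5: successors {w6}; ¬(q ∨ p) there: w6:F. ✗
w6: successors {w1, w6}; ¬(q ∨ p) there: w1:F, w6:F. ✗
Satisfying worlds: ∅.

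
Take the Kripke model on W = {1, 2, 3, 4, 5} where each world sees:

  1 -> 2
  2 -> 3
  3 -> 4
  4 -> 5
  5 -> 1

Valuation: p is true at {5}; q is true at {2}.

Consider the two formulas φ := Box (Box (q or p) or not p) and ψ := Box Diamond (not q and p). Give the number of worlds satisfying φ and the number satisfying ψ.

For Box (Box (q or p) or not p):
1: successors {2}; Box (q or p) or not p there: 2:T. ✓
2: successors {3}; Box (q or p) or not p there: 3:T. ✓
3: successors {4}; Box (q or p) or not p there: 4:T. ✓
4: successors {5}; Box (q or p) or not p there: 5:F. ✗
5: successors {1}; Box (q or p) or not p there: 1:T. ✓
— 4 worlds.
For Box Diamond (not q and p):
1: successors {2}; Diamond (not q and p) there: 2:F. ✗
2: successors {3}; Diamond (not q and p) there: 3:F. ✗
3: successors {4}; Diamond (not q and p) there: 4:T. ✓
4: successors {5}; Diamond (not q and p) there: 5:F. ✗
5: successors {1}; Diamond (not q and p) there: 1:F. ✗
— 1 world.

4 and 1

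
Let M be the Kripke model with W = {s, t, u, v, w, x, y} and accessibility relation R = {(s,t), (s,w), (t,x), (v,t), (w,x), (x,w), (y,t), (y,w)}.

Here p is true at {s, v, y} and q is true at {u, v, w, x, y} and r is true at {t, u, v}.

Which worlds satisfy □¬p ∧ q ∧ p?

{v, y}

s: □¬p is T, q ∧ p is F. ✗
t: □¬p is T, q ∧ p is F. ✗
u: □¬p is T, q ∧ p is F. ✗
v: □¬p is T, q ∧ p is T. ✓
w: □¬p is T, q ∧ p is F. ✗
x: □¬p is T, q ∧ p is F. ✗
y: □¬p is T, q ∧ p is T. ✓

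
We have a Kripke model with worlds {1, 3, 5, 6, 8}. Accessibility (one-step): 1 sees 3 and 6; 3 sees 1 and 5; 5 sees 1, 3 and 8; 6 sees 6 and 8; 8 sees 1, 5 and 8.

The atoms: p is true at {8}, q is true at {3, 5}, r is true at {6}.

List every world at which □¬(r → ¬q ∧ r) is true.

∅

1: successors {3, 6}; ¬(r → ¬q ∧ r) there: 3:F, 6:F. ✗
3: successors {1, 5}; ¬(r → ¬q ∧ r) there: 1:F, 5:F. ✗
5: successors {1, 3, 8}; ¬(r → ¬q ∧ r) there: 1:F, 3:F, 8:F. ✗
6: successors {6, 8}; ¬(r → ¬q ∧ r) there: 6:F, 8:F. ✗
8: successors {1, 5, 8}; ¬(r → ¬q ∧ r) there: 1:F, 5:F, 8:F. ✗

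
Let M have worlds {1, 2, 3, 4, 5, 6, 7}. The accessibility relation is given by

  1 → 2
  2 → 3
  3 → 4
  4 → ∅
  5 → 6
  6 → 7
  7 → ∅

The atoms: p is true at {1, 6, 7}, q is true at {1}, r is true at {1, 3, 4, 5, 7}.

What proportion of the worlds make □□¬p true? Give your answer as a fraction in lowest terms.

1: successors {2}; □¬p there: 2:T. ✓
2: successors {3}; □¬p there: 3:T. ✓
3: successors {4}; □¬p there: 4:T. ✓
4: no successors, so □□¬p holds vacuously. ✓
5: successors {6}; □¬p there: 6:F. ✗
6: successors {7}; □¬p there: 7:T. ✓
7: no successors, so □□¬p holds vacuously. ✓
That's 6 of 7 worlds, so 6/7.

6/7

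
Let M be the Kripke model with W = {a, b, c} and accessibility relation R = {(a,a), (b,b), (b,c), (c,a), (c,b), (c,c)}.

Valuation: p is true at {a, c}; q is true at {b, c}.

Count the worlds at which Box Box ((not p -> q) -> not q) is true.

a: successors {a}; Box ((not p -> q) -> not q) there: a:T. ✓
b: successors {b, c}; Box ((not p -> q) -> not q) there: b:F, c:F. ✗
c: successors {a, b, c}; Box ((not p -> q) -> not q) there: a:T, b:F, c:F. ✗
Satisfying worlds: {a}.

1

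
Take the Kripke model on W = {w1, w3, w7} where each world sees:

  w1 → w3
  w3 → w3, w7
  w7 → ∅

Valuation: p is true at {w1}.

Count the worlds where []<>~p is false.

1

w1: successors {w3}; <>~p there: w3:T. ✓
w3: successors {w3, w7}; <>~p there: w3:T, w7:F. ✗
w7: no successors, so []<>~p holds vacuously. ✓
Satisfying worlds: {w1, w7}.
So []<>~p fails at the other 1 world.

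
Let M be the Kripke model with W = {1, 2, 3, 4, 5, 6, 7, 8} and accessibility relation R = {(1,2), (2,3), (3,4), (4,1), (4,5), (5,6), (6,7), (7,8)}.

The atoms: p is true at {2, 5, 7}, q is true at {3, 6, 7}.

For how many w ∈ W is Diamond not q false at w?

1: successors {2}; not q there: 2:T. ✓
2: successors {3}; not q there: 3:F. ✗
3: successors {4}; not q there: 4:T. ✓
4: successors {1, 5}; not q there: 1:T, 5:T. ✓
5: successors {6}; not q there: 6:F. ✗
6: successors {7}; not q there: 7:F. ✗
7: successors {8}; not q there: 8:T. ✓
8: no successors, so Diamond not q fails. ✗
Satisfying worlds: {1, 3, 4, 7}.
So Diamond not q fails at the other 4 worlds.

4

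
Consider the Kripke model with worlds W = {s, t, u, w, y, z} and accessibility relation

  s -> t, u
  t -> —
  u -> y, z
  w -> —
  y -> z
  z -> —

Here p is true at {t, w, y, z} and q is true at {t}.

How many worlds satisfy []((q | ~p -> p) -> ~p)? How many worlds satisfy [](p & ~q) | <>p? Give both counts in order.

3 and 6

For []((q | ~p -> p) -> ~p):
s: successors {t, u}; (q | ~p -> p) -> ~p there: t:F, u:T. ✗
t: no successors, so []((q | ~p -> p) -> ~p) holds vacuously. ✓
u: successors {y, z}; (q | ~p -> p) -> ~p there: y:F, z:F. ✗
w: no successors, so []((q | ~p -> p) -> ~p) holds vacuously. ✓
y: successors {z}; (q | ~p -> p) -> ~p there: z:F. ✗
z: no successors, so []((q | ~p -> p) -> ~p) holds vacuously. ✓
— 3 worlds.
For [](p & ~q) | <>p:
s: [](p & ~q) is F, <>p is T. ✓
t: [](p & ~q) is T, <>p is F. ✓
u: [](p & ~q) is T, <>p is T. ✓
w: [](p & ~q) is T, <>p is F. ✓
y: [](p & ~q) is T, <>p is T. ✓
z: [](p & ~q) is T, <>p is F. ✓
— 6 worlds.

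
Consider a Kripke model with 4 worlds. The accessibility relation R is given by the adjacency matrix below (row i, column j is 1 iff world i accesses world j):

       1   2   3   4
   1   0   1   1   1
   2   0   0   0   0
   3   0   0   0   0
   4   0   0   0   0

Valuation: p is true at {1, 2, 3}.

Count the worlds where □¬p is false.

1: successors {2, 3, 4}; ¬p there: 2:F, 3:F, 4:T. ✗
2: no successors, so □¬p holds vacuously. ✓
3: no successors, so □¬p holds vacuously. ✓
4: no successors, so □¬p holds vacuously. ✓
Satisfying worlds: {2, 3, 4}.
So □¬p fails at the other 1 world.

1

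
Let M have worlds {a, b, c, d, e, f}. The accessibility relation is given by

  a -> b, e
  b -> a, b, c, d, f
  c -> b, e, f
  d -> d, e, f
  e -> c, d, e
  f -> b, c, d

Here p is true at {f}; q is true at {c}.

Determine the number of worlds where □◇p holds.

a: successors {b, e}; ◇p there: b:T, e:F. ✗
b: successors {a, b, c, d, f}; ◇p there: a:F, b:T, c:T, d:T, f:F. ✗
c: successors {b, e, f}; ◇p there: b:T, e:F, f:F. ✗
d: successors {d, e, f}; ◇p there: d:T, e:F, f:F. ✗
e: successors {c, d, e}; ◇p there: c:T, d:T, e:F. ✗
f: successors {b, c, d}; ◇p there: b:T, c:T, d:T. ✓
Satisfying worlds: {f}.

1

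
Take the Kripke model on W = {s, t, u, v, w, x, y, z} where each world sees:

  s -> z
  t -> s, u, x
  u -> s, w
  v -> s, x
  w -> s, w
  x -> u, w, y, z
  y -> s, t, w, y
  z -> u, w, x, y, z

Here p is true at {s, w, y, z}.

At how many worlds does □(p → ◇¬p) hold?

1

s: successors {z}; p → ◇¬p there: z:T. ✓
t: successors {s, u, x}; p → ◇¬p there: s:F, u:T, x:T. ✗
u: successors {s, w}; p → ◇¬p there: s:F, w:F. ✗
v: successors {s, x}; p → ◇¬p there: s:F, x:T. ✗
w: successors {s, w}; p → ◇¬p there: s:F, w:F. ✗
x: successors {u, w, y, z}; p → ◇¬p there: u:T, w:F, y:T, z:T. ✗
y: successors {s, t, w, y}; p → ◇¬p there: s:F, t:T, w:F, y:T. ✗
z: successors {u, w, x, y, z}; p → ◇¬p there: u:T, w:F, x:T, y:T, z:T. ✗
Satisfying worlds: {s}.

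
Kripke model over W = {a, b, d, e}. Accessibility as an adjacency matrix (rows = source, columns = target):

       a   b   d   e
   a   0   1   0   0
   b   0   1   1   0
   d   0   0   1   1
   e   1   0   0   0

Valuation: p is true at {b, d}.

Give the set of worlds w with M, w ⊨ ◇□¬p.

a: successors {b}; □¬p there: b:F. ✗
b: successors {b, d}; □¬p there: b:F, d:F. ✗
d: successors {d, e}; □¬p there: d:F, e:T. ✓
e: successors {a}; □¬p there: a:F. ✗

{d}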